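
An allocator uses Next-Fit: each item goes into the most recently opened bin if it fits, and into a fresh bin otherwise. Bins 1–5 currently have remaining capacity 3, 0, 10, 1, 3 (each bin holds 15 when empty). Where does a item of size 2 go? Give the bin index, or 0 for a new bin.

5

Next-Fit only looks at bin 5, which has 3 free.
2 fits there.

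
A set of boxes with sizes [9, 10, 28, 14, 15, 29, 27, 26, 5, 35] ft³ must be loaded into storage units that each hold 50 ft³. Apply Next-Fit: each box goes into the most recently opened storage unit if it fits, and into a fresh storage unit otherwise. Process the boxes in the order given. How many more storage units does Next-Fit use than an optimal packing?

Next-Fit: [9,10,28] [14,15] [29] [27] [26,5] [35] → 6 storage units.
5 boxes exceed 25 ft³ (half the capacity), and no two of those can share a storage unit, so at least 5 storage units are needed.
An optimal packing achieves that bound: [35,15] [29,14,5] [28,10,9] [27] [26] → 5 storage units.
Excess: 6 − 5 = 1.

1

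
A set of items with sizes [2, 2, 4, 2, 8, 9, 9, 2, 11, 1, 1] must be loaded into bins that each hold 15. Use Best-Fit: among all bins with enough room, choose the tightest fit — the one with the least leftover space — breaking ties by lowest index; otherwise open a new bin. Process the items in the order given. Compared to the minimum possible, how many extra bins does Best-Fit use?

Best-Fit: [2,2,4,2,2,1,1] [8] [9] [9] [11] → 5 bins.
Total size 51; any packing needs at least ⌈51/15⌉ = 4 bins.
An optimal packing achieves that bound: [11,4] [9,2,2,2] [9,2,1,1] [8] → 4 bins.
Excess: 5 − 4 = 1.

1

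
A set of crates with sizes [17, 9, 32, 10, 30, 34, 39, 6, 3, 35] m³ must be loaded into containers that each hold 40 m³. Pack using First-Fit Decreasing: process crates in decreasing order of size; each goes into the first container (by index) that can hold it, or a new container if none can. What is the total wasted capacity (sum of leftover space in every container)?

Sorted descending: 39, 35, 34, 32, 30, 17, 10, 9, 6, 3.
Put 39 m³ in container 1; 1 m³ remain.
Put 35 m³ in container 2; 5 m³ remain.
Put 34 m³ in container 3; 6 m³ remain.
Put 32 m³ in container 4; 8 m³ remain.
Put 30 m³ in container 5; 10 m³ remain.
Put 17 m³ in container 6; 23 m³ remain.
Put 10 m³ in container 5; 0 m³ remain.
Put 9 m³ in container 6; 14 m³ remain.
Put 6 m³ in container 3; 0 m³ remain.
Put 3 m³ in container 2; 2 m³ remain.
6 containers × 40 m³ = 240 m³; used 215 m³; unused 25 m³.

25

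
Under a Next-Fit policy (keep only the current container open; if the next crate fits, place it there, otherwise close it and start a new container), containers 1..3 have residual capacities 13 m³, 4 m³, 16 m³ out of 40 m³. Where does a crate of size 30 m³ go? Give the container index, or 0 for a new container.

Next-Fit only looks at container 3, which has 16 m³ free.
30 m³ does not fit, so a new container is opened.

0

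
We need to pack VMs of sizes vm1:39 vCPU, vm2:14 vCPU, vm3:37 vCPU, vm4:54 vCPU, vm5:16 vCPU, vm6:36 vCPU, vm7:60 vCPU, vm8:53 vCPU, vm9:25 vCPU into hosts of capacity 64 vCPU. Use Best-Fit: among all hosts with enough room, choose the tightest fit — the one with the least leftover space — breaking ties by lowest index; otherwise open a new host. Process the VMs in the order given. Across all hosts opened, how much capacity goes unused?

vm1 (39 vCPU) → host 1 (remaining 25 vCPU)
vm2 (14 vCPU) → host 1 (remaining 11 vCPU)
vm3 (37 vCPU) → host 2 (remaining 27 vCPU)
vm4 (54 vCPU) → host 3 (remaining 10 vCPU)
vm5 (16 vCPU) → host 2 (remaining 11 vCPU)
vm6 (36 vCPU) → host 4 (remaining 28 vCPU)
vm7 (60 vCPU) → host 5 (remaining 4 vCPU)
vm8 (53 vCPU) → host 6 (remaining 11 vCPU)
vm9 (25 vCPU) → host 4 (remaining 3 vCPU)
6 hosts × 64 vCPU = 384 vCPU; used 334 vCPU; unused 50 vCPU.

50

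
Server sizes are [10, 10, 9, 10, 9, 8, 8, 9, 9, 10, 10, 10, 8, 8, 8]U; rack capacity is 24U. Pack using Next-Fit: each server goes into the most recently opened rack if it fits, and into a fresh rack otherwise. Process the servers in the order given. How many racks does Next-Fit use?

10U → rack 1 (remaining 14U)
10U → rack 1 (remaining 4U)
9U → rack 2 (remaining 15U)
10U → rack 2 (remaining 5U)
9U → rack 3 (remaining 15U)
8U → rack 3 (remaining 7U)
8U → rack 4 (remaining 16U)
9U → rack 4 (remaining 7U)
9U → rack 5 (remaining 15U)
10U → rack 5 (remaining 5U)
10U → rack 6 (remaining 14U)
10U → rack 6 (remaining 4U)
8U → rack 7 (remaining 16U)
8U → rack 7 (remaining 8U)
8U → rack 7 (remaining 0U)
Final racks: [10,10] [9,10] [9,8] [8,9] [9,10] [10,10] [8,8,8].

7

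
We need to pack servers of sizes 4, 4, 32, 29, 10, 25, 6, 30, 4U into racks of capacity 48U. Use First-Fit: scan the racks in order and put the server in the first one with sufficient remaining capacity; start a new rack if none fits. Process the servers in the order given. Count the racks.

4

4U → rack 1 (remaining 44U)
4U → rack 1 (remaining 40U)
32U → rack 1 (remaining 8U)
29U → rack 2 (remaining 19U)
10U → rack 2 (remaining 9U)
25U → rack 3 (remaining 23U)
6U → rack 1 (remaining 2U)
30U → rack 4 (remaining 18U)
4U → rack 2 (remaining 5U)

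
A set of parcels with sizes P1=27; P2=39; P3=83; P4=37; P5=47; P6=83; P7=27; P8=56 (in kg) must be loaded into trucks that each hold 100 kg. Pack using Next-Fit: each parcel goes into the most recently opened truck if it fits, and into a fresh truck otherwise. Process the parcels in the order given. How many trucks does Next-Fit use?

5

Put P1 (27 kg) in truck 1; 73 kg remain.
Put P2 (39 kg) in truck 1; 34 kg remain.
Put P3 (83 kg) in truck 2; 17 kg remain.
Put P4 (37 kg) in truck 3; 63 kg remain.
Put P5 (47 kg) in truck 3; 16 kg remain.
Put P6 (83 kg) in truck 4; 17 kg remain.
Put P7 (27 kg) in truck 5; 73 kg remain.
Put P8 (56 kg) in truck 5; 17 kg remain.
Final trucks: [27,39] [83] [37,47] [83] [27,56].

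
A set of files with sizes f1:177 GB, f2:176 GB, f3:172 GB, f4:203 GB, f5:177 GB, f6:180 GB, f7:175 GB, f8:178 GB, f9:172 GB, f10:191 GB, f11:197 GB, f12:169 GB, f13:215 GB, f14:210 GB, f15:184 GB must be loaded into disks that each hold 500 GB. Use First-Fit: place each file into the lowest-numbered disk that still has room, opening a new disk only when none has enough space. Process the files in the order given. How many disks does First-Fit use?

Put f1 (177 GB) in disk 1; 323 GB remain.
Put f2 (176 GB) in disk 1; 147 GB remain.
Put f3 (172 GB) in disk 2; 328 GB remain.
Put f4 (203 GB) in disk 2; 125 GB remain.
Put f5 (177 GB) in disk 3; 323 GB remain.
Put f6 (180 GB) in disk 3; 143 GB remain.
Put f7 (175 GB) in disk 4; 325 GB remain.
Put f8 (178 GB) in disk 4; 147 GB remain.
Put f9 (172 GB) in disk 5; 328 GB remain.
Put f10 (191 GB) in disk 5; 137 GB remain.
Put f11 (197 GB) in disk 6; 303 GB remain.
Put f12 (169 GB) in disk 6; 134 GB remain.
Put f13 (215 GB) in disk 7; 285 GB remain.
Put f14 (210 GB) in disk 7; 75 GB remain.
Put f15 (184 GB) in disk 8; 316 GB remain.

8 disks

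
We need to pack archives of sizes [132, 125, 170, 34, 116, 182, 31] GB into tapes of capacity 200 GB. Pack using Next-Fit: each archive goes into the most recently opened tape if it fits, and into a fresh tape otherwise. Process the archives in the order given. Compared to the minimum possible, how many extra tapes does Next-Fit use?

Next-Fit: [132] [125] [170] [34,116] [182] [31] → 6 tapes.
5 archives exceed 100 GB (half the capacity), and no two of those can share a tape, so at least 5 tapes are needed.
An optimal packing achieves that bound: [182] [170] [132,34,31] [125] [116] → 5 tapes.
Excess: 6 − 5 = 1.

1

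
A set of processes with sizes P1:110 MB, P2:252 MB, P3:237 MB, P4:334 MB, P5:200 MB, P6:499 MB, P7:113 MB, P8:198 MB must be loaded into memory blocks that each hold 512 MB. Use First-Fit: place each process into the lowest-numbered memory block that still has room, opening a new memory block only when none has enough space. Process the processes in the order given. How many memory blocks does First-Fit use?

5

Put P1 (110 MB) in memory block 1; 402 MB remain.
Put P2 (252 MB) in memory block 1; 150 MB remain.
Put P3 (237 MB) in memory block 2; 275 MB remain.
Put P4 (334 MB) in memory block 3; 178 MB remain.
Put P5 (200 MB) in memory block 2; 75 MB remain.
Put P6 (499 MB) in memory block 4; 13 MB remain.
Put P7 (113 MB) in memory block 1; 37 MB remain.
Put P8 (198 MB) in memory block 5; 314 MB remain.
Final memory blocks: [110,252,113] [237,200] [334] [499] [198].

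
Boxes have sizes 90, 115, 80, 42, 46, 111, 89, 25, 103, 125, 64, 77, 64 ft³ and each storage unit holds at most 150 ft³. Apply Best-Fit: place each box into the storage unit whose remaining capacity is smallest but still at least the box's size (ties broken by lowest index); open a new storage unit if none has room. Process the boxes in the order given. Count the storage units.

9

90 ft³ → storage unit 1 (remaining 60 ft³)
115 ft³ → storage unit 2 (remaining 35 ft³)
80 ft³ → storage unit 3 (remaining 70 ft³)
42 ft³ → storage unit 1 (remaining 18 ft³)
46 ft³ → storage unit 3 (remaining 24 ft³)
111 ft³ → storage unit 4 (remaining 39 ft³)
89 ft³ → storage unit 5 (remaining 61 ft³)
25 ft³ → storage unit 2 (remaining 10 ft³)
103 ft³ → storage unit 6 (remaining 47 ft³)
125 ft³ → storage unit 7 (remaining 25 ft³)
64 ft³ → storage unit 8 (remaining 86 ft³)
77 ft³ → storage unit 8 (remaining 9 ft³)
64 ft³ → storage unit 9 (remaining 86 ft³)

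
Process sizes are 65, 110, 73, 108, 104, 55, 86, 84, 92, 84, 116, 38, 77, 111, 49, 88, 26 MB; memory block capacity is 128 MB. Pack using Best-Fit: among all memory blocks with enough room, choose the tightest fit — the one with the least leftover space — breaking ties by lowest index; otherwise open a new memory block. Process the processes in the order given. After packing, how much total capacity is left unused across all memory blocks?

298

Put 65 MB in memory block 1; 63 MB remain.
Put 110 MB in memory block 2; 18 MB remain.
Put 73 MB in memory block 3; 55 MB remain.
Put 108 MB in memory block 4; 20 MB remain.
Put 104 MB in memory block 5; 24 MB remain.
Put 55 MB in memory block 3; 0 MB remain.
Put 86 MB in memory block 6; 42 MB remain.
Put 84 MB in memory block 7; 44 MB remain.
Put 92 MB in memory block 8; 36 MB remain.
Put 84 MB in memory block 9; 44 MB remain.
Put 116 MB in memory block 10; 12 MB remain.
Put 38 MB in memory block 6; 4 MB remain.
Put 77 MB in memory block 11; 51 MB remain.
Put 111 MB in memory block 12; 17 MB remain.
Put 49 MB in memory block 11; 2 MB remain.
Put 88 MB in memory block 13; 40 MB remain.
Put 26 MB in memory block 8; 10 MB remain.
13 memory blocks × 128 MB = 1664 MB; used 1366 MB; unused 298 MB.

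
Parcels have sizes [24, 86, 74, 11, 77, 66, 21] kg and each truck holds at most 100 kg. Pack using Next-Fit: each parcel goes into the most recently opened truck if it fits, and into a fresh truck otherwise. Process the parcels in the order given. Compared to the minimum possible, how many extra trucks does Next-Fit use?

1

Next-Fit: [24] [86] [74,11] [77] [66,21] → 5 trucks.
Total size 359 kg; any packing needs at least ⌈359/100⌉ = 4 trucks.
An optimal packing achieves that bound: [86,11] [77,21] [74,24] [66] → 4 trucks.
Excess: 5 − 4 = 1.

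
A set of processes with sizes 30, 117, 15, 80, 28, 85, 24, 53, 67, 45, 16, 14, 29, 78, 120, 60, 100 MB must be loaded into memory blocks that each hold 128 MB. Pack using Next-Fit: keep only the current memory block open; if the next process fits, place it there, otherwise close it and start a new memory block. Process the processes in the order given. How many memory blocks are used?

10 memory blocks

30 MB → memory block 1 (remaining 98 MB)
117 MB → memory block 2 (remaining 11 MB)
15 MB → memory block 3 (remaining 113 MB)
80 MB → memory block 3 (remaining 33 MB)
28 MB → memory block 3 (remaining 5 MB)
85 MB → memory block 4 (remaining 43 MB)
24 MB → memory block 4 (remaining 19 MB)
53 MB → memory block 5 (remaining 75 MB)
67 MB → memory block 5 (remaining 8 MB)
45 MB → memory block 6 (remaining 83 MB)
16 MB → memory block 6 (remaining 67 MB)
14 MB → memory block 6 (remaining 53 MB)
29 MB → memory block 6 (remaining 24 MB)
78 MB → memory block 7 (remaining 50 MB)
120 MB → memory block 8 (remaining 8 MB)
60 MB → memory block 9 (remaining 68 MB)
100 MB → memory block 10 (remaining 28 MB)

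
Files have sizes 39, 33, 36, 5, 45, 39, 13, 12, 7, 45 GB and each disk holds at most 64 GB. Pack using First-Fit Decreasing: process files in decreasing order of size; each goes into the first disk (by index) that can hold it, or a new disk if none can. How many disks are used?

6

Sorted descending: 45, 45, 39, 39, 36, 33, 13, 12, 7, 5.
45 GB → disk 1 (remaining 19 GB)
45 GB → disk 2 (remaining 19 GB)
39 GB → disk 3 (remaining 25 GB)
39 GB → disk 4 (remaining 25 GB)
36 GB → disk 5 (remaining 28 GB)
33 GB → disk 6 (remaining 31 GB)
13 GB → disk 1 (remaining 6 GB)
12 GB → disk 2 (remaining 7 GB)
7 GB → disk 2 (remaining 0 GB)
5 GB → disk 1 (remaining 1 GB)
Final disks: [45,13,5] [45,12,7] [39] [39] [36] [33].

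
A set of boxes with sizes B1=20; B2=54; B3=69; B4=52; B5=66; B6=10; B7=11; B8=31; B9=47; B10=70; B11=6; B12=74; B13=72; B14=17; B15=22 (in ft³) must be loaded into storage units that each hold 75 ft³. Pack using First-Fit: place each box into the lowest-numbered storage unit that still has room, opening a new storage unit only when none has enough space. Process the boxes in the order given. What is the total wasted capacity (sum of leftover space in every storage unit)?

54

Put B1 (20 ft³) in storage unit 1; 55 ft³ remain.
Put B2 (54 ft³) in storage unit 1; 1 ft³ remain.
Put B3 (69 ft³) in storage unit 2; 6 ft³ remain.
Put B4 (52 ft³) in storage unit 3; 23 ft³ remain.
Put B5 (66 ft³) in storage unit 4; 9 ft³ remain.
Put B6 (10 ft³) in storage unit 3; 13 ft³ remain.
Put B7 (11 ft³) in storage unit 3; 2 ft³ remain.
Put B8 (31 ft³) in storage unit 5; 44 ft³ remain.
Put B9 (47 ft³) in storage unit 6; 28 ft³ remain.
Put B10 (70 ft³) in storage unit 7; 5 ft³ remain.
Put B11 (6 ft³) in storage unit 2; 0 ft³ remain.
Put B12 (74 ft³) in storage unit 8; 1 ft³ remain.
Put B13 (72 ft³) in storage unit 9; 3 ft³ remain.
Put B14 (17 ft³) in storage unit 5; 27 ft³ remain.
Put B15 (22 ft³) in storage unit 5; 5 ft³ remain.
9 storage units × 75 ft³ = 675 ft³; used 621 ft³; unused 54 ft³.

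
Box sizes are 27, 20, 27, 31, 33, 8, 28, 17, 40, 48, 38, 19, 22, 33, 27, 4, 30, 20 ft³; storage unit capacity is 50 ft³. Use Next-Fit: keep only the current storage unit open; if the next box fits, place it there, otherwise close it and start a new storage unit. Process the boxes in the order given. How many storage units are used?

12

Put 27 ft³ in storage unit 1; 23 ft³ remain.
Put 20 ft³ in storage unit 1; 3 ft³ remain.
Put 27 ft³ in storage unit 2; 23 ft³ remain.
Put 31 ft³ in storage unit 3; 19 ft³ remain.
Put 33 ft³ in storage unit 4; 17 ft³ remain.
Put 8 ft³ in storage unit 4; 9 ft³ remain.
Put 28 ft³ in storage unit 5; 22 ft³ remain.
Put 17 ft³ in storage unit 5; 5 ft³ remain.
Put 40 ft³ in storage unit 6; 10 ft³ remain.
Put 48 ft³ in storage unit 7; 2 ft³ remain.
Put 38 ft³ in storage unit 8; 12 ft³ remain.
Put 19 ft³ in storage unit 9; 31 ft³ remain.
Put 22 ft³ in storage unit 9; 9 ft³ remain.
Put 33 ft³ in storage unit 10; 17 ft³ remain.
Put 27 ft³ in storage unit 11; 23 ft³ remain.
Put 4 ft³ in storage unit 11; 19 ft³ remain.
Put 30 ft³ in storage unit 12; 20 ft³ remain.
Put 20 ft³ in storage unit 12; 0 ft³ remain.
Final storage units: [27,20] [27] [31] [33,8] [28,17] [40] [48] [38] [19,22] [33] [27,4] [30,20].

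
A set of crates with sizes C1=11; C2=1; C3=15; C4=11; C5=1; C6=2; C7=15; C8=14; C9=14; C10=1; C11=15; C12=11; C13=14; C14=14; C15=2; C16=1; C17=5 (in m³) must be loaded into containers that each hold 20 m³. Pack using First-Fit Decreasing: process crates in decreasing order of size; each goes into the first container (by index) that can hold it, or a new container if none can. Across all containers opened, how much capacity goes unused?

53

Sorted descending: 15, 15, 15, 14, 14, 14, 14, 11, 11, 11, 5, 2, 2, 1, 1, 1, 1.
container 1: place 15 m³, 5 m³ left
container 2: place 15 m³, 5 m³ left
container 3: place 15 m³, 5 m³ left
container 4: place 14 m³, 6 m³ left
container 5: place 14 m³, 6 m³ left
container 6: place 14 m³, 6 m³ left
container 7: place 14 m³, 6 m³ left
container 8: place 11 m³, 9 m³ left
container 9: place 11 m³, 9 m³ left
container 10: place 11 m³, 9 m³ left
container 1: place 5 m³, 0 m³ left
container 2: place 2 m³, 3 m³ left
container 2: place 2 m³, 1 m³ left
container 2: place 1 m³, 0 m³ left
container 3: place 1 m³, 4 m³ left
container 3: place 1 m³, 3 m³ left
container 3: place 1 m³, 2 m³ left
10 containers × 20 m³ = 200 m³; used 147 m³; unused 53 m³.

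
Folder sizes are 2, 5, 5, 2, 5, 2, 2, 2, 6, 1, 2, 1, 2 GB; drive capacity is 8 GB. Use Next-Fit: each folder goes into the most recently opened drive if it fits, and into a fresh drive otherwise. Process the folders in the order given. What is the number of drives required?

6

drive 1: place 2 GB, 6 GB left
drive 1: place 5 GB, 1 GB left
drive 2: place 5 GB, 3 GB left
drive 2: place 2 GB, 1 GB left
drive 3: place 5 GB, 3 GB left
drive 3: place 2 GB, 1 GB left
drive 4: place 2 GB, 6 GB left
drive 4: place 2 GB, 4 GB left
drive 5: place 6 GB, 2 GB left
drive 5: place 1 GB, 1 GB left
drive 6: place 2 GB, 6 GB left
drive 6: place 1 GB, 5 GB left
drive 6: place 2 GB, 3 GB left
Final drives: [2,5] [5,2] [5,2] [2,2] [6,1] [2,1,2].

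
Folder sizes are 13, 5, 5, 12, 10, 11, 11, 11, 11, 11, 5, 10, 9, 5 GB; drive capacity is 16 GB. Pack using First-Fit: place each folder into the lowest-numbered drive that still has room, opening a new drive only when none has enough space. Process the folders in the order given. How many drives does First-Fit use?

11

drive 1: place 13 GB, 3 GB left
drive 2: place 5 GB, 11 GB left
drive 2: place 5 GB, 6 GB left
drive 3: place 12 GB, 4 GB left
drive 4: place 10 GB, 6 GB left
drive 5: place 11 GB, 5 GB left
drive 6: place 11 GB, 5 GB left
drive 7: place 11 GB, 5 GB left
drive 8: place 11 GB, 5 GB left
drive 9: place 11 GB, 5 GB left
drive 2: place 5 GB, 1 GB left
drive 10: place 10 GB, 6 GB left
drive 11: place 9 GB, 7 GB left
drive 4: place 5 GB, 1 GB left
Final drives: [13] [5,5,5] [12] [10,5] [11] [11] [11] [11] [11] [10] [9].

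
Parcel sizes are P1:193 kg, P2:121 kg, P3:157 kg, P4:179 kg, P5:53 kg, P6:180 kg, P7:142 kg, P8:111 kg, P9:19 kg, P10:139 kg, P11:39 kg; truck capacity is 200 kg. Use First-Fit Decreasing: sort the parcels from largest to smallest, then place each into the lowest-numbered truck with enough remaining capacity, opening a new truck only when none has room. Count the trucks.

Sorted descending: 193, 180, 179, 157, 142, 139, 121, 111, 53, 39, 19.
193 kg → truck 1 (remaining 7 kg)
180 kg → truck 2 (remaining 20 kg)
179 kg → truck 3 (remaining 21 kg)
157 kg → truck 4 (remaining 43 kg)
142 kg → truck 5 (remaining 58 kg)
139 kg → truck 6 (remaining 61 kg)
121 kg → truck 7 (remaining 79 kg)
111 kg → truck 8 (remaining 89 kg)
53 kg → truck 5 (remaining 5 kg)
39 kg → truck 4 (remaining 4 kg)
19 kg → truck 2 (remaining 1 kg)
Final trucks: [193] [180,19] [179] [157,39] [142,53] [139] [121] [111].

8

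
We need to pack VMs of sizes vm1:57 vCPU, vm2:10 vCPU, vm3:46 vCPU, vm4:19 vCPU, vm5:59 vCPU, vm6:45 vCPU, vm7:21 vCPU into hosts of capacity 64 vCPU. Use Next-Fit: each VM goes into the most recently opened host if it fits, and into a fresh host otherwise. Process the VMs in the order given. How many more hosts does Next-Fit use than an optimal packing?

Next-Fit: [57] [10,46] [19] [59] [45] [21] → 6 hosts.
Total size 257 vCPU; any packing needs at least ⌈257/64⌉ = 5 hosts.
An optimal packing achieves that bound: [59] [57] [46,10] [45,19] [21] → 5 hosts.
Excess: 6 − 5 = 1.

1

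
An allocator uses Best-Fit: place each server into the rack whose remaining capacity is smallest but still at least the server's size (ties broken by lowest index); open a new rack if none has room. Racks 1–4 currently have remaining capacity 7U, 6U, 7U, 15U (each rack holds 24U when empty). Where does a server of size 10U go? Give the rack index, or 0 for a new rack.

Racks with room: rack 4 (15U).
Tightest fit is rack 4 with 15U free.

4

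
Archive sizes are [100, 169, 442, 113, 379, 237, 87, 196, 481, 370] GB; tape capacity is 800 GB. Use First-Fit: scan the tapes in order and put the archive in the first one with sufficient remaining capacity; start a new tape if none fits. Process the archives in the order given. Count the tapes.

4 tapes

tape 1: place 100 GB, 700 GB left
tape 1: place 169 GB, 531 GB left
tape 1: place 442 GB, 89 GB left
tape 2: place 113 GB, 687 GB left
tape 2: place 379 GB, 308 GB left
tape 2: place 237 GB, 71 GB left
tape 1: place 87 GB, 2 GB left
tape 3: place 196 GB, 604 GB left
tape 3: place 481 GB, 123 GB left
tape 4: place 370 GB, 430 GB left
Final tapes: [100,169,442,87] [113,379,237] [196,481] [370].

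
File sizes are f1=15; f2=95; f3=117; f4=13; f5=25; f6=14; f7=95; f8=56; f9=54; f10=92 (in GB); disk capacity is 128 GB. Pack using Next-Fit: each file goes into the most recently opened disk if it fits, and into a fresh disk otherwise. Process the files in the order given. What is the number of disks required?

Put f1 (15 GB) in disk 1; 113 GB remain.
Put f2 (95 GB) in disk 1; 18 GB remain.
Put f3 (117 GB) in disk 2; 11 GB remain.
Put f4 (13 GB) in disk 3; 115 GB remain.
Put f5 (25 GB) in disk 3; 90 GB remain.
Put f6 (14 GB) in disk 3; 76 GB remain.
Put f7 (95 GB) in disk 4; 33 GB remain.
Put f8 (56 GB) in disk 5; 72 GB remain.
Put f9 (54 GB) in disk 5; 18 GB remain.
Put f10 (92 GB) in disk 6; 36 GB remain.

6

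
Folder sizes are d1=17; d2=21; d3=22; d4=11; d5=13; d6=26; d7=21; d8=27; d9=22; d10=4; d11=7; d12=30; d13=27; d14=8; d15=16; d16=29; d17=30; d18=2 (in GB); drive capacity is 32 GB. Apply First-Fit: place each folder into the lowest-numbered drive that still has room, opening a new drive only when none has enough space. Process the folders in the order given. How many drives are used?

Put d1 (17 GB) in drive 1; 15 GB remain.
Put d2 (21 GB) in drive 2; 11 GB remain.
Put d3 (22 GB) in drive 3; 10 GB remain.
Put d4 (11 GB) in drive 1; 4 GB remain.
Put d5 (13 GB) in drive 4; 19 GB remain.
Put d6 (26 GB) in drive 5; 6 GB remain.
Put d7 (21 GB) in drive 6; 11 GB remain.
Put d8 (27 GB) in drive 7; 5 GB remain.
Put d9 (22 GB) in drive 8; 10 GB remain.
Put d10 (4 GB) in drive 1; 0 GB remain.
Put d11 (7 GB) in drive 2; 4 GB remain.
Put d12 (30 GB) in drive 9; 2 GB remain.
Put d13 (27 GB) in drive 10; 5 GB remain.
Put d14 (8 GB) in drive 3; 2 GB remain.
Put d15 (16 GB) in drive 4; 3 GB remain.
Put d16 (29 GB) in drive 11; 3 GB remain.
Put d17 (30 GB) in drive 12; 2 GB remain.
Put d18 (2 GB) in drive 2; 2 GB remain.
Final drives: [17,11,4] [21,7,2] [22,8] [13,16] [26] [21] [27] [22] [30] [27] [29] [30].

12 drives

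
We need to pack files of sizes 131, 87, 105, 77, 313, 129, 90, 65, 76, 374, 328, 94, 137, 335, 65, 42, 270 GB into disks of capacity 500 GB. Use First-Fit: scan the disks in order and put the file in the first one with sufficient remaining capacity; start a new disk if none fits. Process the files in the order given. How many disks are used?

6

Put 131 GB in disk 1; 369 GB remain.
Put 87 GB in disk 1; 282 GB remain.
Put 105 GB in disk 1; 177 GB remain.
Put 77 GB in disk 1; 100 GB remain.
Put 313 GB in disk 2; 187 GB remain.
Put 129 GB in disk 2; 58 GB remain.
Put 90 GB in disk 1; 10 GB remain.
Put 65 GB in disk 3; 435 GB remain.
Put 76 GB in disk 3; 359 GB remain.
Put 374 GB in disk 4; 126 GB remain.
Put 328 GB in disk 3; 31 GB remain.
Put 94 GB in disk 4; 32 GB remain.
Put 137 GB in disk 5; 363 GB remain.
Put 335 GB in disk 5; 28 GB remain.
Put 65 GB in disk 6; 435 GB remain.
Put 42 GB in disk 2; 16 GB remain.
Put 270 GB in disk 6; 165 GB remain.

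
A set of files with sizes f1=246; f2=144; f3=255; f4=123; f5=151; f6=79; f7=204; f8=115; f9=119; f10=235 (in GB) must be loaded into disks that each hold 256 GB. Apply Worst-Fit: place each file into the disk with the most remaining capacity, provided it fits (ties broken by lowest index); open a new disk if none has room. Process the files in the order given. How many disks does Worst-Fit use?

Put f1 (246 GB) in disk 1; 10 GB remain.
Put f2 (144 GB) in disk 2; 112 GB remain.
Put f3 (255 GB) in disk 3; 1 GB remain.
Put f4 (123 GB) in disk 4; 133 GB remain.
Put f5 (151 GB) in disk 5; 105 GB remain.
Put f6 (79 GB) in disk 4; 54 GB remain.
Put f7 (204 GB) in disk 6; 52 GB remain.
Put f8 (115 GB) in disk 7; 141 GB remain.
Put f9 (119 GB) in disk 7; 22 GB remain.
Put f10 (235 GB) in disk 8; 21 GB remain.
Final disks: [246] [144] [255] [123,79] [151] [204] [115,119] [235].

8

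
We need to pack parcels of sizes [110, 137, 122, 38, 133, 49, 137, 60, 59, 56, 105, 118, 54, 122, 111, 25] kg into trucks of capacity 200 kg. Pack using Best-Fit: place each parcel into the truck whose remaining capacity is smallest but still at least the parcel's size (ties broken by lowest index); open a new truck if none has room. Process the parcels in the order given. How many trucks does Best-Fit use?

9

110 kg → truck 1 (remaining 90 kg)
137 kg → truck 2 (remaining 63 kg)
122 kg → truck 3 (remaining 78 kg)
38 kg → truck 2 (remaining 25 kg)
133 kg → truck 4 (remaining 67 kg)
49 kg → truck 4 (remaining 18 kg)
137 kg → truck 5 (remaining 63 kg)
60 kg → truck 5 (remaining 3 kg)
59 kg → truck 3 (remaining 19 kg)
56 kg → truck 1 (remaining 34 kg)
105 kg → truck 6 (remaining 95 kg)
118 kg → truck 7 (remaining 82 kg)
54 kg → truck 7 (remaining 28 kg)
122 kg → truck 8 (remaining 78 kg)
111 kg → truck 9 (remaining 89 kg)
25 kg → truck 2 (remaining 0 kg)
Final trucks: [110,56] [137,38,25] [122,59] [133,49] [137,60] [105] [118,54] [122] [111].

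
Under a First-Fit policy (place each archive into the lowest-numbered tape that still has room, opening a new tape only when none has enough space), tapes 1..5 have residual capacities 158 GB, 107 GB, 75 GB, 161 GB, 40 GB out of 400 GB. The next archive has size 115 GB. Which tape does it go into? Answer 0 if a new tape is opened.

Tapes with room: tape 1 (158 GB), tape 4 (161 GB).
The first with room is tape 1.

1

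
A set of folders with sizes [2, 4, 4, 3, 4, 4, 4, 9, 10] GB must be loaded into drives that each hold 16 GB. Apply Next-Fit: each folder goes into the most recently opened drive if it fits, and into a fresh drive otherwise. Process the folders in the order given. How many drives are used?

2 GB → drive 1 (remaining 14 GB)
4 GB → drive 1 (remaining 10 GB)
4 GB → drive 1 (remaining 6 GB)
3 GB → drive 1 (remaining 3 GB)
4 GB → drive 2 (remaining 12 GB)
4 GB → drive 2 (remaining 8 GB)
4 GB → drive 2 (remaining 4 GB)
9 GB → drive 3 (remaining 7 GB)
10 GB → drive 4 (remaining 6 GB)
Final drives: [2,4,4,3] [4,4,4] [9] [10].

4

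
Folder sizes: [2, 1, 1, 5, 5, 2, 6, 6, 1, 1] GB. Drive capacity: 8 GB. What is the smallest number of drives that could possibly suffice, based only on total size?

4 drives

Total size = 2 + 1 + 1 + 5 + 5 + 2 + 6 + 6 + 1 + 1 = 30 GB.
⌈30 / 8⌉ = 4.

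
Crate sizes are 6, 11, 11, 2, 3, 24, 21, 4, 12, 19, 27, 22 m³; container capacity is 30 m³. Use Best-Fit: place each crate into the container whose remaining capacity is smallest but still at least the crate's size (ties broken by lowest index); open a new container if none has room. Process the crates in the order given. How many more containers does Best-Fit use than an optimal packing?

Best-Fit: [6,11,11,2] [3,24] [21,4] [12] [19] [27] [22] → 7 containers.
Total size 162 m³; any packing needs at least ⌈162/30⌉ = 6 containers.
An optimal packing achieves that bound: [27,3] [24,6] [22,4,2] [21] [19,11] [12,11] → 6 containers.
Excess: 7 − 6 = 1.

1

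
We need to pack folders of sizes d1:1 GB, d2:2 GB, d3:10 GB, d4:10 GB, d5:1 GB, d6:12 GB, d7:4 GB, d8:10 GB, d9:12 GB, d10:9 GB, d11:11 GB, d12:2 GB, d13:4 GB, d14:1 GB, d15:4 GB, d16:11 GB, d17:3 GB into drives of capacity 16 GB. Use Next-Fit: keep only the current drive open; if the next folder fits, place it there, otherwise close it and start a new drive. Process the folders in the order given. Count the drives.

9

drive 1: place d1 (1 GB), 15 GB left
drive 1: place d2 (2 GB), 13 GB left
drive 1: place d3 (10 GB), 3 GB left
drive 2: place d4 (10 GB), 6 GB left
drive 2: place d5 (1 GB), 5 GB left
drive 3: place d6 (12 GB), 4 GB left
drive 3: place d7 (4 GB), 0 GB left
drive 4: place d8 (10 GB), 6 GB left
drive 5: place d9 (12 GB), 4 GB left
drive 6: place d10 (9 GB), 7 GB left
drive 7: place d11 (11 GB), 5 GB left
drive 7: place d12 (2 GB), 3 GB left
drive 8: place d13 (4 GB), 12 GB left
drive 8: place d14 (1 GB), 11 GB left
drive 8: place d15 (4 GB), 7 GB left
drive 9: place d16 (11 GB), 5 GB left
drive 9: place d17 (3 GB), 2 GB left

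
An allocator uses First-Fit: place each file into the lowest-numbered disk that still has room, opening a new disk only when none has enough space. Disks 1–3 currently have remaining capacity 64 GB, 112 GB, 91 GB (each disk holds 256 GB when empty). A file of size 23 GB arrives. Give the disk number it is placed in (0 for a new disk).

1

Disks with room: disk 1 (64 GB), disk 2 (112 GB), disk 3 (91 GB).
The first with room is disk 1.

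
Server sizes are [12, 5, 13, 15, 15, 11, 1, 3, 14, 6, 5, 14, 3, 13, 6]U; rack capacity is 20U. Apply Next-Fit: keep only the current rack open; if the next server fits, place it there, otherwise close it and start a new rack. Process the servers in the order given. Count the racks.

9

12U → rack 1 (remaining 8U)
5U → rack 1 (remaining 3U)
13U → rack 2 (remaining 7U)
15U → rack 3 (remaining 5U)
15U → rack 4 (remaining 5U)
11U → rack 5 (remaining 9U)
1U → rack 5 (remaining 8U)
3U → rack 5 (remaining 5U)
14U → rack 6 (remaining 6U)
6U → rack 6 (remaining 0U)
5U → rack 7 (remaining 15U)
14U → rack 7 (remaining 1U)
3U → rack 8 (remaining 17U)
13U → rack 8 (remaining 4U)
6U → rack 9 (remaining 14U)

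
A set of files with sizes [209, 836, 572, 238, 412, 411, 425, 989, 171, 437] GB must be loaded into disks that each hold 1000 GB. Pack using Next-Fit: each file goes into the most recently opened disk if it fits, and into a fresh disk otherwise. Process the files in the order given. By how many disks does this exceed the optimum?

Next-Fit: [209] [836] [572,238] [412,411] [425] [989] [171,437] → 7 disks.
Total size 4700 GB; any packing needs at least ⌈4700/1000⌉ = 5 disks.
An optimal packing achieves that bound: [989] [836] [572,425] [437,238,209] [412,411,171] → 5 disks.
Excess: 7 − 5 = 2.

2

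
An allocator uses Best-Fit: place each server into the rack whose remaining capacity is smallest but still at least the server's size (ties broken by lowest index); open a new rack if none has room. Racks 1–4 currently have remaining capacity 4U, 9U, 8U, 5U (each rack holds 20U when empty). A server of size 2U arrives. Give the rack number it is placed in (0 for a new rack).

Racks with room: rack 1 (4U), rack 2 (9U), rack 3 (8U), rack 4 (5U).
Tightest fit is rack 1 with 4U free.

1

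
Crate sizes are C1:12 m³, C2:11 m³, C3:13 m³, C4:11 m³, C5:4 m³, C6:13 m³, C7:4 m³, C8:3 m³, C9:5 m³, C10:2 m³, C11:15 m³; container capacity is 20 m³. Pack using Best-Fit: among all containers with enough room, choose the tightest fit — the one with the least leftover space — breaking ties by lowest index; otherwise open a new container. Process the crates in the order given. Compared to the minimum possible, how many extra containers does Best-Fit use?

Best-Fit: [12,5,2] [11] [13,4,3] [11] [13,4] [15] → 6 containers.
6 crates exceed 10 m³ (half the capacity), and no two of those can share a container, so at least 6 containers are needed.
So 6 is already optimal.

0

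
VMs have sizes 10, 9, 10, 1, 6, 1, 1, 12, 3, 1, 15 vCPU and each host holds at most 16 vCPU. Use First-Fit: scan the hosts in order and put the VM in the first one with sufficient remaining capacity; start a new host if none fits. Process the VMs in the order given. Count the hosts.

Put 10 vCPU in host 1; 6 vCPU remain.
Put 9 vCPU in host 2; 7 vCPU remain.
Put 10 vCPU in host 3; 6 vCPU remain.
Put 1 vCPU in host 1; 5 vCPU remain.
Put 6 vCPU in host 2; 1 vCPU remain.
Put 1 vCPU in host 1; 4 vCPU remain.
Put 1 vCPU in host 1; 3 vCPU remain.
Put 12 vCPU in host 4; 4 vCPU remain.
Put 3 vCPU in host 1; 0 vCPU remain.
Put 1 vCPU in host 2; 0 vCPU remain.
Put 15 vCPU in host 5; 1 vCPU remain.

5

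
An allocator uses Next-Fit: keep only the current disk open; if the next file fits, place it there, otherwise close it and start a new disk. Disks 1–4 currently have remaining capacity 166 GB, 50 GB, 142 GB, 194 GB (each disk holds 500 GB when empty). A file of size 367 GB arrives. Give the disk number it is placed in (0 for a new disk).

0

Next-Fit only looks at disk 4, which has 194 GB free.
367 GB does not fit, so a new disk is opened.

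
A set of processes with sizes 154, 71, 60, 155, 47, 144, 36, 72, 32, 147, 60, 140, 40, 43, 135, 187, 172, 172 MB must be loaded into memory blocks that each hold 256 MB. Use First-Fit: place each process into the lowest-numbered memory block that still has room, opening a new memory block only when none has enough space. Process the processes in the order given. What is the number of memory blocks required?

9

Put 154 MB in memory block 1; 102 MB remain.
Put 71 MB in memory block 1; 31 MB remain.
Put 60 MB in memory block 2; 196 MB remain.
Put 155 MB in memory block 2; 41 MB remain.
Put 47 MB in memory block 3; 209 MB remain.
Put 144 MB in memory block 3; 65 MB remain.
Put 36 MB in memory block 2; 5 MB remain.
Put 72 MB in memory block 4; 184 MB remain.
Put 32 MB in memory block 3; 33 MB remain.
Put 147 MB in memory block 4; 37 MB remain.
Put 60 MB in memory block 5; 196 MB remain.
Put 140 MB in memory block 5; 56 MB remain.
Put 40 MB in memory block 5; 16 MB remain.
Put 43 MB in memory block 6; 213 MB remain.
Put 135 MB in memory block 6; 78 MB remain.
Put 187 MB in memory block 7; 69 MB remain.
Put 172 MB in memory block 8; 84 MB remain.
Put 172 MB in memory block 9; 84 MB remain.
Final memory blocks: [154,71] [60,155,36] [47,144,32] [72,147] [60,140,40] [43,135] [187] [172] [172].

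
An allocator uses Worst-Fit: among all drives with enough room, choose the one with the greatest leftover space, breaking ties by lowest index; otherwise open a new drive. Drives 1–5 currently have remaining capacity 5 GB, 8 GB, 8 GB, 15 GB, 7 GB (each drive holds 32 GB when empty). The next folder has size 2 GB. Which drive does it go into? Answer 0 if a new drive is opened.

4

Drives with room: drive 1 (5 GB), drive 2 (8 GB), drive 3 (8 GB), drive 4 (15 GB), drive 5 (7 GB).
Most room is drive 4 with 15 GB free.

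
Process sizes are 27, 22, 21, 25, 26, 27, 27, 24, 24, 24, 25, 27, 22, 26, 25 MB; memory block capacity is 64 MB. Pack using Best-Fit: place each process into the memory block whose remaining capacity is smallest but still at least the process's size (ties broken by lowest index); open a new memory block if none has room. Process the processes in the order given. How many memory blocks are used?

Put 27 MB in memory block 1; 37 MB remain.
Put 22 MB in memory block 1; 15 MB remain.
Put 21 MB in memory block 2; 43 MB remain.
Put 25 MB in memory block 2; 18 MB remain.
Put 26 MB in memory block 3; 38 MB remain.
Put 27 MB in memory block 3; 11 MB remain.
Put 27 MB in memory block 4; 37 MB remain.
Put 24 MB in memory block 4; 13 MB remain.
Put 24 MB in memory block 5; 40 MB remain.
Put 24 MB in memory block 5; 16 MB remain.
Put 25 MB in memory block 6; 39 MB remain.
Put 27 MB in memory block 6; 12 MB remain.
Put 22 MB in memory block 7; 42 MB remain.
Put 26 MB in memory block 7; 16 MB remain.
Put 25 MB in memory block 8; 39 MB remain.

8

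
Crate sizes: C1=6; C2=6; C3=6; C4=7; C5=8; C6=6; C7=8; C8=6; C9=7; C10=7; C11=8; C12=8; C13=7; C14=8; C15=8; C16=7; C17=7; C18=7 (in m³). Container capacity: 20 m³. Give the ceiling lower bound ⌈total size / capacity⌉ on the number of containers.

Total size = 6 + 6 + 6 + 7 + 8 + 6 + 8 + 6 + 7 + 7 + 8 + 8 + 7 + 8 + 8 + 7 + 7 + 7 = 127 m³.
⌈127 / 20⌉ = 7.

7 containers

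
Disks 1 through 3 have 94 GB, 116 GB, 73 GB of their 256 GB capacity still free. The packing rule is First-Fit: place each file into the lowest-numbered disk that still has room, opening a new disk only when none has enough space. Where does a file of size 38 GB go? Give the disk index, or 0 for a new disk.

1

Disks with room: disk 1 (94 GB), disk 2 (116 GB), disk 3 (73 GB).
The first with room is disk 1.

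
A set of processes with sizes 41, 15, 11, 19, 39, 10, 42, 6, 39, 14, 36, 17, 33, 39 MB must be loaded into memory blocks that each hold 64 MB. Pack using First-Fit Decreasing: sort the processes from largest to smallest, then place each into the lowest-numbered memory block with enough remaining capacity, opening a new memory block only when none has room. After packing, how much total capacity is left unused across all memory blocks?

87

Sorted descending: 42, 41, 39, 39, 39, 36, 33, 19, 17, 15, 14, 11, 10, 6.
Put 42 MB in memory block 1; 22 MB remain.
Put 41 MB in memory block 2; 23 MB remain.
Put 39 MB in memory block 3; 25 MB remain.
Put 39 MB in memory block 4; 25 MB remain.
Put 39 MB in memory block 5; 25 MB remain.
Put 36 MB in memory block 6; 28 MB remain.
Put 33 MB in memory block 7; 31 MB remain.
Put 19 MB in memory block 1; 3 MB remain.
Put 17 MB in memory block 2; 6 MB remain.
Put 15 MB in memory block 3; 10 MB remain.
Put 14 MB in memory block 4; 11 MB remain.
Put 11 MB in memory block 4; 0 MB remain.
Put 10 MB in memory block 3; 0 MB remain.
Put 6 MB in memory block 2; 0 MB remain.
7 memory blocks × 64 MB = 448 MB; used 361 MB; unused 87 MB.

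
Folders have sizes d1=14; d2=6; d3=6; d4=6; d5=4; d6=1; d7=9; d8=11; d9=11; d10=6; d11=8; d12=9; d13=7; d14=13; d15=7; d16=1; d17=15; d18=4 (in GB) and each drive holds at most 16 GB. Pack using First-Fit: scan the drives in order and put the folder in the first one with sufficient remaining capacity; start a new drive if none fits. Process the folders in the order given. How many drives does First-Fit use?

10 drives

d1 (14 GB) → drive 1 (remaining 2 GB)
d2 (6 GB) → drive 2 (remaining 10 GB)
d3 (6 GB) → drive 2 (remaining 4 GB)
d4 (6 GB) → drive 3 (remaining 10 GB)
d5 (4 GB) → drive 2 (remaining 0 GB)
d6 (1 GB) → drive 1 (remaining 1 GB)
d7 (9 GB) → drive 3 (remaining 1 GB)
d8 (11 GB) → drive 4 (remaining 5 GB)
d9 (11 GB) → drive 5 (remaining 5 GB)
d10 (6 GB) → drive 6 (remaining 10 GB)
d11 (8 GB) → drive 6 (remaining 2 GB)
d12 (9 GB) → drive 7 (remaining 7 GB)
d13 (7 GB) → drive 7 (remaining 0 GB)
d14 (13 GB) → drive 8 (remaining 3 GB)
d15 (7 GB) → drive 9 (remaining 9 GB)
d16 (1 GB) → drive 1 (remaining 0 GB)
d17 (15 GB) → drive 10 (remaining 1 GB)
d18 (4 GB) → drive 4 (remaining 1 GB)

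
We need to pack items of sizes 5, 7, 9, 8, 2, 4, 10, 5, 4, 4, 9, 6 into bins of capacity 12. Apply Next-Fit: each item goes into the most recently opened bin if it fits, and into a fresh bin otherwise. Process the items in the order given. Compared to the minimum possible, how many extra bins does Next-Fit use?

Next-Fit: [5,7] [9] [8,2] [4] [10] [5,4] [4] [9] [6] → 9 bins.
Total size 73; any packing needs at least ⌈73/12⌉ = 7 bins.
An optimal packing achieves that bound: [10,2] [9] [9] [8,4] [7,5] [6,5] [4,4] → 7 bins.
Excess: 9 − 7 = 2.

2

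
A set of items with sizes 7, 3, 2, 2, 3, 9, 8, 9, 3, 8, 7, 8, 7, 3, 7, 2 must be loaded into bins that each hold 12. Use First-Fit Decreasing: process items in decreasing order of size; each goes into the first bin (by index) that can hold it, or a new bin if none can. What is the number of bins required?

9

Sorted descending: 9, 9, 8, 8, 8, 7, 7, 7, 7, 3, 3, 3, 3, 2, 2, 2.
bin 1: place 9, 3 left
bin 2: place 9, 3 left
bin 3: place 8, 4 left
bin 4: place 8, 4 left
bin 5: place 8, 4 left
bin 6: place 7, 5 left
bin 7: place 7, 5 left
bin 8: place 7, 5 left
bin 9: place 7, 5 left
bin 1: place 3, 0 left
bin 2: place 3, 0 left
bin 3: place 3, 1 left
bin 4: place 3, 1 left
bin 5: place 2, 2 left
bin 5: place 2, 0 left
bin 6: place 2, 3 left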